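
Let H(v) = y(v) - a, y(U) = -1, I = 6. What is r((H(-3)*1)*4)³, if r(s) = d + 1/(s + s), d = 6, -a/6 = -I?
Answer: 5592359375/25934336 ≈ 215.64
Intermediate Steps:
a = 36 (a = -(-6)*6 = -6*(-6) = 36)
H(v) = -37 (H(v) = -1 - 1*36 = -1 - 36 = -37)
r(s) = 6 + 1/(2*s) (r(s) = 6 + 1/(s + s) = 6 + 1/(2*s))
r((H(-3)*1)*4)³ = (6 + 1/(2*((-37*1*4))))³ = (6 + 1/(2*((-37*4))))³ = (6 + (½)/(-148))³ = (6 + (½)*(-1/148))³ = (6 - 1/296)³ = (1775/296)³ = 5592359375/25934336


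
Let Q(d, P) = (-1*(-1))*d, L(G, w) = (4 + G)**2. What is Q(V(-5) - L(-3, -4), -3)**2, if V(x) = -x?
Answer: 16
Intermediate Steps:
Q(d, P) = d (Q(d, P) = 1*d = d)
Q(V(-5) - L(-3, -4), -3)**2 = (-1*(-5) - (4 - 3)**2)**2 = (5 - 1*1**2)**2 = (5 - 1*1)**2 = (5 - 1)**2 = 4**2 = 16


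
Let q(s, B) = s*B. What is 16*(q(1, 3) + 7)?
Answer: 160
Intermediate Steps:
q(s, B) = B*s
16*(q(1, 3) + 7) = 16*(3*1 + 7) = 16*(3 + 7) = 16*10 = 160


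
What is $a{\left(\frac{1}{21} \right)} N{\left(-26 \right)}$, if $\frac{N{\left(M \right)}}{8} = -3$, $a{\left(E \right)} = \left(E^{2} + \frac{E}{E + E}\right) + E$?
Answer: $- \frac{1940}{147} \approx -13.197$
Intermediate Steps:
$a{\left(E \right)} = \frac{1}{2} + E + E^{2}$ ($a{\left(E \right)} = \left(E^{2} + \frac{E}{2 E}\right) + E = \left(E^{2} + \frac{1}{2 E} E\right) + E = \left(E^{2} + \frac{1}{2}\right) + E = \left(\frac{1}{2} + E^{2}\right) + E = \frac{1}{2} + E + E^{2}$)
$N{\left(M \right)} = -24$ ($N{\left(M \right)} = 8 \left(-3\right) = -24$)
$a{\left(\frac{1}{21} \right)} N{\left(-26 \right)} = \left(\frac{1}{2} + \frac{1}{21} + \left(\frac{1}{21}\right)^{2}\right) \left(-24\right) = \left(\frac{1}{2} + \frac{1}{21} + \frac{1}{441}\right) \left(-24\right) = \frac{485}{882} \left(-24\right) = - \frac{1940}{147}$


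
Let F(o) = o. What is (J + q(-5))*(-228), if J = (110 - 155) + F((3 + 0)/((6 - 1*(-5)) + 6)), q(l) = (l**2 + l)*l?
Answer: 561336/17 ≈ 33020.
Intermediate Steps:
q(l) = l*(l + l**2) (q(l) = (l + l**2)*l = l*(l + l**2))
J = -762/17 (J = (110 - 155) + (3 + 0)/((6 - 1*(-5)) + 6) = -45 + 3/((6 + 5) + 6) = -45 + 3/(11 + 6) = -45 + 3/17 = -762/17 ≈ -44.824)
(J + q(-5))*(-228) = (-762/17 + (-5)**2*(1 - 5))*(-228) = (-762/17 + 25*(-4))*(-228) = (-762/17 - 100)*(-228) = -2462/17*(-228) = 561336/17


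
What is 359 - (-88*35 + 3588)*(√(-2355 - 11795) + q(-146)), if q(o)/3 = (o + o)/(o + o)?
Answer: -1165 - 2540*I*√566 ≈ -1165.0 - 60429.0*I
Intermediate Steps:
q(o) = 3 (q(o) = 3*((o + o)/(o + o)) = 3*((2*o)/((2*o))) = 3*((2*o)*(1/(2*o))) = 3*1 = 3)
359 - (-88*35 + 3588)*(√(-2355 - 11795) + q(-146)) = 359 - (-88*35 + 3588)*(√(-2355 - 11795) + 3) = 359 - (-3080 + 3588)*(√(-14150) + 3) = 359 - 508*(5*I*√566 + 3) = 359 - 508*(3 + 5*I*√566) = 359 - (1524 + 2540*I*√566) = 359 + (-1524 - 2540*I*√566) = -1165 - 2540*I*√566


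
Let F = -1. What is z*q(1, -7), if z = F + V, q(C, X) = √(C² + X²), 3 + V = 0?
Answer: -20*√2 ≈ -28.284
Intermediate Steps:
V = -3 (V = -3 + 0 = -3)
z = -4 (z = -1 - 3 = -4)
z*q(1, -7) = -4*√(1² + (-7)²) = -4*√(1 + 49) = -20*√2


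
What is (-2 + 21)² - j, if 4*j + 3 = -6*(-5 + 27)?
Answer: 1579/4 ≈ 394.75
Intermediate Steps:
j = -135/4 (j = -¾ + (-6*(-5 + 27))/4 = -¾ + (-6*22)/4 = -¾ + (¼)*(-132) = -¾ - 33 = -135/4 ≈ -33.750)
(-2 + 21)² - j = (-2 + 21)² - 1*(-135/4) = 19² + 135/4 = 361 + 135/4 = 1579/4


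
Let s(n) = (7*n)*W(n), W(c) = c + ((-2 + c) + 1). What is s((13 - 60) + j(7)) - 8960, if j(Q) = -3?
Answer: 26390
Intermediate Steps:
W(c) = -1 + 2*c (W(c) = c + (-1 + c) = -1 + 2*c)
s(n) = 7*n*(-1 + 2*n) (s(n) = (7*n)*(-1 + 2*n) = 7*n*(-1 + 2*n))
s((13 - 60) + j(7)) - 8960 = 7*((13 - 60) - 3)*(-1 + 2*((13 - 60) - 3)) - 8960 = 7*(-47 - 3)*(-1 + 2*(-47 - 3)) - 8960 = 7*(-50)*(-1 + 2*(-50)) - 8960 = 7*(-50)*(-1 - 100) - 8960 = 7*(-50)*(-101) - 8960 = 35350 - 8960 = 26390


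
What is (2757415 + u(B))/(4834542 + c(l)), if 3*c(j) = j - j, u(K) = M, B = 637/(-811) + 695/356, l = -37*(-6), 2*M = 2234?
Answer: 1379266/2417271 ≈ 0.57059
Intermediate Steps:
M = 1117 (M = (½)*2234 = 1117)
l = 222
B = 336873/288716 (B = 637*(-1/811) + 695*(1/356) = -637/811 + 695/356 = 336873/288716 ≈ 1.1668)
u(K) = 1117
c(j) = 0 (c(j) = (j - j)/3 = (⅓)*0 = 0)
(2757415 + u(B))/(4834542 + c(l)) = (2757415 + 1117)/(4834542 + 0) = 2758532/4834542 = 2758532*(1/4834542) = 1379266/2417271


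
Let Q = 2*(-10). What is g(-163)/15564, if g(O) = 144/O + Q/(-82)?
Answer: -2137/52007106 ≈ -4.1091e-5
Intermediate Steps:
Q = -20
g(O) = 10/41 + 144/O (g(O) = 144/O - 20/(-82) = 144/O - 20*(-1/82) = 144/O + 10/41 = 10/41 + 144/O)
g(-163)/15564 = (10/41 + 144/(-163))/15564 = (10/41 + 144*(-1/163))*(1/15564) = (10/41 - 144/163)*(1/15564) = -4274/6683*1/15564 = -2137/52007106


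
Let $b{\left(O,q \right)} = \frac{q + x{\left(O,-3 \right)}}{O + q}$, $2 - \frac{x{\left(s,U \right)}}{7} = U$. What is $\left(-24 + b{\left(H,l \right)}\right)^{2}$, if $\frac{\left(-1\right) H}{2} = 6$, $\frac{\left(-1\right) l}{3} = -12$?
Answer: $\frac{255025}{576} \approx 442.75$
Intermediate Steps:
$l = 36$ ($l = \left(-3\right) \left(-12\right) = 36$)
$x{\left(s,U \right)} = 14 - 7 U$
$H = -12$ ($H = \left(-2\right) 6 = -12$)
$b{\left(O,q \right)} = \frac{35 + q}{O + q}$ ($b{\left(O,q \right)} = \frac{q + \left(14 - -21\right)}{O + q} = \frac{q + \left(14 + 21\right)}{O + q} = \frac{q + 35}{O + q} = \frac{35 + q}{O + q}$)
$\left(-24 + b{\left(H,l \right)}\right)^{2} = \left(-24 + \frac{35 + 36}{-12 + 36}\right)^{2} = \left(-24 + \frac{1}{24} \cdot 71\right)^{2} = \left(-24 + \frac{71}{24}\right)^{2} = \left(- \frac{505}{24}\right)^{2} = \frac{255025}{576}$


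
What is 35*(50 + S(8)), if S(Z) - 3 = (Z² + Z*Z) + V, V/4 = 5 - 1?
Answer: 6895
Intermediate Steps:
V = 16 (V = 4*(5 - 1) = 4*4 = 16)
S(Z) = 19 + 2*Z² (S(Z) = 3 + ((Z² + Z*Z) + 16) = 3 + ((Z² + Z²) + 16) = 3 + (2*Z² + 16) = 3 + (16 + 2*Z²) = 19 + 2*Z²)
35*(50 + S(8)) = 35*(50 + (19 + 2*8²)) = 35*(50 + (19 + 2*64)) = 35*(50 + (19 + 128)) = 35*(50 + 147) = 35*197 = 6895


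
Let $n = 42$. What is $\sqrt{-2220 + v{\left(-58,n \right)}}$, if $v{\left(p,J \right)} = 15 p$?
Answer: $i \sqrt{3090} \approx 55.588 i$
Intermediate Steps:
$\sqrt{-2220 + v{\left(-58,n \right)}} = \sqrt{-2220 + 15 \left(-58\right)} = \sqrt{-2220 - 870} = \sqrt{-3090} = i \sqrt{3090}$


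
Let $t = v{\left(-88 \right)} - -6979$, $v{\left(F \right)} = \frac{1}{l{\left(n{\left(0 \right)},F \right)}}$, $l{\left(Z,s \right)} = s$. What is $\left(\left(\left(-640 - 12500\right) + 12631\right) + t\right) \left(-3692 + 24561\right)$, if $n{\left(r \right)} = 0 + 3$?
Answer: $\frac{11881952971}{88} \approx 1.3502 \cdot 10^{8}$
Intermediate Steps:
$n{\left(r \right)} = 3$
$v{\left(F \right)} = \frac{1}{F}$
$t = \frac{614151}{88}$ ($t = \frac{1}{-88} - -6979 = - \frac{1}{88} + 6979 = \frac{614151}{88} \approx 6979.0$)
$\left(\left(\left(-640 - 12500\right) + 12631\right) + t\right) \left(-3692 + 24561\right) = \left(\left(\left(-640 - 12500\right) + 12631\right) + \frac{614151}{88}\right) \left(-3692 + 24561\right) = \left(\left(-13140 + 12631\right) + \frac{614151}{88}\right) 20869 = \left(-509 + \frac{614151}{88}\right) 20869 = \frac{569359}{88} \cdot 20869 = \frac{11881952971}{88}$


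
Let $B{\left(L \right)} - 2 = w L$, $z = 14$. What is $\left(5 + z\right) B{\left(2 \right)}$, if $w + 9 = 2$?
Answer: $-228$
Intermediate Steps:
$w = -7$ ($w = -9 + 2 = -7$)
$B{\left(L \right)} = 2 - 7 L$
$\left(5 + z\right) B{\left(2 \right)} = \left(5 + 14\right) \left(2 - 14\right) = 19 \left(2 - 14\right) = 19 \left(-12\right) = -228$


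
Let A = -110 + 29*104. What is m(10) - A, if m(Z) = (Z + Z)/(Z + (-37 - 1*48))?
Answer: -43594/15 ≈ -2906.3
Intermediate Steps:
A = 2906 (A = -110 + 3016 = 2906)
m(Z) = 2*Z/(-85 + Z) (m(Z) = (2*Z)/(Z + (-37 - 48)) = (2*Z)/(Z - 85) = (2*Z)/(-85 + Z) = 2*Z/(-85 + Z))
m(10) - A = 2*10/(-85 + 10) - 1*2906 = 2*10/(-75) - 2906 = 2*10*(-1/75) - 2906 = -4/15 - 2906 = -43594/15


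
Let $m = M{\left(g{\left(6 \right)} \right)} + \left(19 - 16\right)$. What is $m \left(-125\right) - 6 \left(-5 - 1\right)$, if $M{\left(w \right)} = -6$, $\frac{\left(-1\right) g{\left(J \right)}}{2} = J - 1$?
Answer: $411$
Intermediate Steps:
$g{\left(J \right)} = 2 - 2 J$ ($g{\left(J \right)} = - 2 \left(J - 1\right) = - 2 \left(-1 + J\right) = 2 - 2 J$)
$m = -3$ ($m = -6 + \left(19 - 16\right) = -6 + 3 = -3$)
$m \left(-125\right) - 6 \left(-5 - 1\right) = \left(-3\right) \left(-125\right) - 6 \left(-5 - 1\right) = 375 - -36 = 375 + 36 = 411$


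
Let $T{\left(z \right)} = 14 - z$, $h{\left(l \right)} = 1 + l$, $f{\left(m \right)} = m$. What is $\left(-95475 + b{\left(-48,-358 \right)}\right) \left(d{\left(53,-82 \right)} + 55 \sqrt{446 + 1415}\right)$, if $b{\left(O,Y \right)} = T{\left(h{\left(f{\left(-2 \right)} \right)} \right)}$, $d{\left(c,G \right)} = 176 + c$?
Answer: $-21860340 - 5250300 \sqrt{1861} \approx -2.4835 \cdot 10^{8}$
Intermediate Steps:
$b{\left(O,Y \right)} = 15$ ($b{\left(O,Y \right)} = 14 - \left(1 - 2\right) = 14 - -1 = 14 + 1 = 15$)
$\left(-95475 + b{\left(-48,-358 \right)}\right) \left(d{\left(53,-82 \right)} + 55 \sqrt{446 + 1415}\right) = \left(-95475 + 15\right) \left(\left(176 + 53\right) + 55 \sqrt{446 + 1415}\right) = - 95460 \left(229 + 55 \sqrt{1861}\right) = -21860340 - 5250300 \sqrt{1861}$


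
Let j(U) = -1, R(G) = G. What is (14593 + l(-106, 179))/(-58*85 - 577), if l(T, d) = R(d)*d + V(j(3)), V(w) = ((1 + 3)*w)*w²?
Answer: -46630/5507 ≈ -8.4674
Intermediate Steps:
V(w) = 4*w³ (V(w) = (4*w)*w² = 4*w³)
l(T, d) = -4 + d² (l(T, d) = d*d + 4*(-1)³ = d² + 4*(-1) = d² - 4 = -4 + d²)
(14593 + l(-106, 179))/(-58*85 - 577) = (14593 + (-4 + 179²))/(-58*85 - 577) = (14593 + (-4 + 32041))/(-4930 - 577) = (14593 + 32037)/(-5507) = 46630*(-1/5507) = -46630/5507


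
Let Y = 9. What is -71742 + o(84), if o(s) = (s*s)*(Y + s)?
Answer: 584466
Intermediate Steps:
o(s) = s**2*(9 + s) (o(s) = (s*s)*(9 + s) = s**2*(9 + s))
-71742 + o(84) = -71742 + 84**2*(9 + 84) = -71742 + 7056*93 = -71742 + 656208 = 584466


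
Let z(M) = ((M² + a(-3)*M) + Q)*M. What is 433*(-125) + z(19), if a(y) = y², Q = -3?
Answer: -44074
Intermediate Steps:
z(M) = M*(-3 + M² + 9*M) (z(M) = ((M² + (-3)²*M) - 3)*M = ((M² + 9*M) - 3)*M = (-3 + M² + 9*M)*M = M*(-3 + M² + 9*M))
433*(-125) + z(19) = 433*(-125) + 19*(-3 + 19² + 9*19) = -54125 + 19*(-3 + 361 + 171) = -54125 + 19*529 = -54125 + 10051 = -44074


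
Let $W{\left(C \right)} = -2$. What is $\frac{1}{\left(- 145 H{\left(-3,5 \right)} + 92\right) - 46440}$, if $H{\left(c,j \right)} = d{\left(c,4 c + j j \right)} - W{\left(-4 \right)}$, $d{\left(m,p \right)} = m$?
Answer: $- \frac{1}{46203} \approx -2.1644 \cdot 10^{-5}$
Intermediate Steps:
$H{\left(c,j \right)} = 2 + c$ ($H{\left(c,j \right)} = c - -2 = c + 2 = 2 + c$)
$\frac{1}{\left(- 145 H{\left(-3,5 \right)} + 92\right) - 46440} = \frac{1}{\left(- 145 \left(2 - 3\right) + 92\right) - 46440} = \frac{1}{\left(\left(-145\right) \left(-1\right) + 92\right) - 46440} = \frac{1}{\left(145 + 92\right) - 46440} = \frac{1}{237 - 46440} = \frac{1}{-46203} = - \frac{1}{46203}$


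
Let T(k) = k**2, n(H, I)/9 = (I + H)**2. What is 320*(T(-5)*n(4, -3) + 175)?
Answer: 128000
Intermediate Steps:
n(H, I) = 9*(H + I)**2 (n(H, I) = 9*(I + H)**2 = 9*(H + I)**2)
320*(T(-5)*n(4, -3) + 175) = 320*((-5)**2*(9*(4 - 3)**2) + 175) = 320*(25*(9*1**2) + 175) = 320*(25*(9*1) + 175) = 320*(25*9 + 175) = 320*(225 + 175) = 320*400 = 128000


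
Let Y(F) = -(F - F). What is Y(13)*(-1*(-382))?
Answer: 0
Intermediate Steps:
Y(F) = 0 (Y(F) = -1*0 = 0)
Y(13)*(-1*(-382)) = 0*(-1*(-382)) = 0*382 = 0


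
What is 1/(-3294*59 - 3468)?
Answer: -1/197814 ≈ -5.0553e-6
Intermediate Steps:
1/(-3294*59 - 3468) = 1/(-194346 - 3468) = 1/(-197814) = -1/197814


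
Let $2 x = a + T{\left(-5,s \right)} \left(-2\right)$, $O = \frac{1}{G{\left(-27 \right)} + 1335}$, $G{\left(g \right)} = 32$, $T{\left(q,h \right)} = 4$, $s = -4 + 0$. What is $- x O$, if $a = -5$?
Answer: $\frac{13}{2734} \approx 0.0047549$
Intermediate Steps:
$s = -4$
$O = \frac{1}{1367}$ ($O = \frac{1}{32 + 1335} = \frac{1}{1367} \approx 0.00073153$)
$x = - \frac{13}{2}$ ($x = \frac{-5 + 4 \left(-2\right)}{2} = \frac{-5 - 8}{2} = \frac{1}{2} \left(-13\right) = - \frac{13}{2} \approx -6.5$)
$- x O = - \frac{-13}{2 \cdot 1367} = \left(-1\right) \left(- \frac{13}{2734}\right) = \frac{13}{2734}$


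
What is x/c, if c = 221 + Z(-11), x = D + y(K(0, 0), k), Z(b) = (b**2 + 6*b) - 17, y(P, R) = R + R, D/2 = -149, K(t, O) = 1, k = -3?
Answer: -304/259 ≈ -1.1737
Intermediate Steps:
D = -298 (D = 2*(-149) = -298)
y(P, R) = 2*R
Z(b) = -17 + b**2 + 6*b
x = -304 (x = -298 + 2*(-3) = -298 - 6 = -304)
c = 259 (c = 221 + (-17 + (-11)**2 + 6*(-11)) = 221 + (-17 + 121 - 66) = 221 + 38 = 259)
x/c = -304/259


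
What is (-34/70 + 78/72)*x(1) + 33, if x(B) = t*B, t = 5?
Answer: 3023/84 ≈ 35.988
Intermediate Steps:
x(B) = 5*B
(-34/70 + 78/72)*x(1) + 33 = (-34/70 + 78/72)*(5*1) + 33 = (-34*1/70 + 78*(1/72))*5 + 33 = (-17/35 + 13/12)*5 + 33 = (251/420)*5 + 33 = 251/84 + 33 = 3023/84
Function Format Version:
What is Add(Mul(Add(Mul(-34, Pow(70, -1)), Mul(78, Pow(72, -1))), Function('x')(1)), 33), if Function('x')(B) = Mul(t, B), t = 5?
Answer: Rational(3023, 84) ≈ 35.988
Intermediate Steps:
Function('x')(B) = Mul(5, B)
Add(Mul(Add(Mul(-34, Pow(70, -1)), Mul(78, Pow(72, -1))), Function('x')(1)), 33) = Add(Mul(Add(Mul(-34, Pow(70, -1)), Mul(78, Pow(72, -1))), Mul(5, 1)), 33) = Add(Mul(Add(Mul(-34, Rational(1, 70)), Mul(78, Rational(1, 72))), 5), 33) = Add(Mul(Add(Rational(-17, 35), Rational(13, 12)), 5), 33) = Add(Mul(Rational(251, 420), 5), 33) = Add(Rational(251, 84), 33) = Rational(3023, 84)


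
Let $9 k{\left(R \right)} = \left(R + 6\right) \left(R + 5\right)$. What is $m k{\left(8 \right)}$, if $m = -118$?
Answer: $- \frac{21476}{9} \approx -2386.2$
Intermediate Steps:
$k{\left(R \right)} = \frac{\left(5 + R\right) \left(6 + R\right)}{9}$ ($k{\left(R \right)} = \frac{\left(R + 6\right) \left(R + 5\right)}{9} = \frac{\left(6 + R\right) \left(5 + R\right)}{9} = \frac{\left(5 + R\right) \left(6 + R\right)}{9}$)
$m k{\left(8 \right)} = - 118 \left(\frac{10}{3} + \frac{8^{2}}{9} + \frac{11}{9} \cdot 8\right) = - 118 \left(\frac{10}{3} + \frac{1}{9} \cdot 64 + \frac{88}{9}\right) = - 118 \left(\frac{10}{3} + \frac{64}{9} + \frac{88}{9}\right) = \left(-118\right) \frac{182}{9} = - \frac{21476}{9}$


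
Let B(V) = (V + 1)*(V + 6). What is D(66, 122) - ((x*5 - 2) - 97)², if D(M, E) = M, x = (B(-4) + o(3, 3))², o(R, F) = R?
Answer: -2850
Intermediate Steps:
B(V) = (1 + V)*(6 + V)
x = 9 (x = ((6 + (-4)² + 7*(-4)) + 3)² = ((6 + 16 - 28) + 3)² = (-6 + 3)² = (-3)² = 9)
D(66, 122) - ((x*5 - 2) - 97)² = 66 - ((9*5 - 2) - 97)² = 66 - ((45 - 2) - 97)² = 66 - (43 - 97)² = 66 - 1*(-54)² = 66 - 1*2916 = 66 - 2916 = -2850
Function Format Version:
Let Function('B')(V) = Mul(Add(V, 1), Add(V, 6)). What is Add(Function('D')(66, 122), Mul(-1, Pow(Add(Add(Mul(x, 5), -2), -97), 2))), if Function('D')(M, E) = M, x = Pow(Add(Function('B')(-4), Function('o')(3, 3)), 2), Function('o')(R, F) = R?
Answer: -2850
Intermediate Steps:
Function('B')(V) = Mul(Add(1, V), Add(6, V))
x = 9 (x = Pow(Add(Add(6, Pow(-4, 2), Mul(7, -4)), 3), 2) = Pow(Add(Add(6, 16, -28), 3), 2) = Pow(Add(-6, 3), 2) = Pow(-3, 2) = 9)
Add(Function('D')(66, 122), Mul(-1, Pow(Add(Add(Mul(x, 5), -2), -97), 2))) = Add(66, Mul(-1, Pow(Add(Add(Mul(9, 5), -2), -97), 2))) = Add(66, Mul(-1, Pow(Add(Add(45, -2), -97), 2))) = Add(66, Mul(-1, Pow(Add(43, -97), 2))) = Add(66, Mul(-1, Pow(-54, 2))) = Add(66, Mul(-1, 2916)) = Add(66, -2916) = -2850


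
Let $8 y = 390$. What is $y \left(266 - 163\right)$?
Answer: $\frac{20085}{4} \approx 5021.3$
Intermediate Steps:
$y = \frac{195}{4}$ ($y = \frac{1}{8} \cdot 390 = \frac{195}{4} \approx 48.75$)
$y \left(266 - 163\right) = \frac{195 \left(266 - 163\right)}{4} = \frac{195}{4} \cdot 103 = \frac{20085}{4}$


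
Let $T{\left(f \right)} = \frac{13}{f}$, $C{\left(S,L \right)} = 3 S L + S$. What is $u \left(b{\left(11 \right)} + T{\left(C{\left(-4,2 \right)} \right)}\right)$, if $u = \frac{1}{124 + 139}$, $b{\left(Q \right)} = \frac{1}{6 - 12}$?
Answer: $- \frac{53}{22092} \approx -0.0023991$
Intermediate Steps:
$C{\left(S,L \right)} = S + 3 L S$ ($C{\left(S,L \right)} = 3 L S + S = S + 3 L S$)
$b{\left(Q \right)} = - \frac{1}{6}$ ($b{\left(Q \right)} = \frac{1}{-6} = - \frac{1}{6}$)
$u = \frac{1}{263} \approx 0.0038023$
$u \left(b{\left(11 \right)} + T{\left(C{\left(-4,2 \right)} \right)}\right) = \frac{- \frac{1}{6} + \frac{13}{\left(-4\right) \left(1 + 3 \cdot 2\right)}}{263} = \frac{- \frac{1}{6} + \frac{13}{\left(-4\right) \left(1 + 6\right)}}{263} = \frac{- \frac{1}{6} + \frac{13}{\left(-4\right) 7}}{263} = \frac{- \frac{1}{6} + \frac{13}{-28}}{263} = \frac{- \frac{1}{6} + 13 \left(- \frac{1}{28}\right)}{263} = \frac{- \frac{1}{6} - \frac{13}{28}}{263} = \frac{1}{263} \left(- \frac{53}{84}\right) = - \frac{53}{22092}$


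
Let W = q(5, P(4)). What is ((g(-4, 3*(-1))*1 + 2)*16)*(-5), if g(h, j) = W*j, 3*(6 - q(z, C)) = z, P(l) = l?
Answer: 880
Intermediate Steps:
q(z, C) = 6 - z/3
W = 13/3 (W = 6 - ⅓*5 = 6 - 5/3 = 13/3 ≈ 4.3333)
g(h, j) = 13*j/3
((g(-4, 3*(-1))*1 + 2)*16)*(-5) = (((13*(3*(-1))/3)*1 + 2)*16)*(-5) = ((((13/3)*(-3))*1 + 2)*16)*(-5) = ((-13*1 + 2)*16)*(-5) = ((-13 + 2)*16)*(-5) = -11*16*(-5) = -176*(-5) = 880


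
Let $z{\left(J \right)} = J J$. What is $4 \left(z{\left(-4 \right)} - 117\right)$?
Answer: $-404$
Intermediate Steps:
$z{\left(J \right)} = J^{2}$
$4 \left(z{\left(-4 \right)} - 117\right) = 4 \left(\left(-4\right)^{2} - 117\right) = 4 \left(16 - 117\right) = 4 \left(-101\right) = -404$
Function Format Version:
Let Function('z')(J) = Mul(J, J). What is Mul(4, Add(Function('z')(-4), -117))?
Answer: -404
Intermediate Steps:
Function('z')(J) = Pow(J, 2)
Mul(4, Add(Function('z')(-4), -117)) = Mul(4, Add(Pow(-4, 2), -117)) = Mul(4, Add(16, -117)) = Mul(4, -101) = -404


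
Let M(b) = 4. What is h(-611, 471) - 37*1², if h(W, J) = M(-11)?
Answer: -33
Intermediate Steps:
h(W, J) = 4
h(-611, 471) - 37*1² = 4 - 37*1² = 4 - 37*1 = 4 - 37 = -33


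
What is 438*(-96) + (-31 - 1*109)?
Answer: -42188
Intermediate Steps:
438*(-96) + (-31 - 1*109) = -42048 + (-31 - 109) = -42048 - 140 = -42188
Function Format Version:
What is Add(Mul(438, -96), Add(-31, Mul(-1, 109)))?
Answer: -42188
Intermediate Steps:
Add(Mul(438, -96), Add(-31, Mul(-1, 109))) = Add(-42048, Add(-31, -109)) = Add(-42048, -140) = -42188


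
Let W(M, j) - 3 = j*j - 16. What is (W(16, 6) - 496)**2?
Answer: 223729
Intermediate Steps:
W(M, j) = -13 + j**2 (W(M, j) = 3 + (j*j - 16) = 3 + (j**2 - 16) = 3 + (-16 + j**2) = -13 + j**2)
(W(16, 6) - 496)**2 = ((-13 + 6**2) - 496)**2 = ((-13 + 36) - 496)**2 = (23 - 496)**2 = (-473)**2 = 223729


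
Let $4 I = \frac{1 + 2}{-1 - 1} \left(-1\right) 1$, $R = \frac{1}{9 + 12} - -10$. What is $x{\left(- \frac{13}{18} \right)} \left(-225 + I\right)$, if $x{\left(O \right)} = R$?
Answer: $- \frac{126389}{56} \approx -2256.9$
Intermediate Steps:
$R = \frac{211}{21}$ ($R = \frac{1}{21} + 10 = \frac{211}{21} \approx 10.048$)
$I = \frac{3}{8}$ ($I = \frac{\frac{1 + 2}{-1 - 1} \left(-1\right) 1}{4} = \frac{\frac{3}{-2} \left(-1\right) 1}{4} = \frac{3 \left(- \frac{1}{2}\right) \left(-1\right) 1}{4} = \frac{\left(- \frac{3}{2}\right) \left(-1\right) 1}{4} = \frac{\frac{3}{2} \cdot 1}{4} = \frac{1}{4} \cdot \frac{3}{2} = \frac{3}{8} \approx 0.375$)
$x{\left(O \right)} = \frac{211}{21}$
$x{\left(- \frac{13}{18} \right)} \left(-225 + I\right) = \frac{211 \left(-225 + \frac{3}{8}\right)}{21} = \frac{211}{21} \left(- \frac{1797}{8}\right) = - \frac{126389}{56}$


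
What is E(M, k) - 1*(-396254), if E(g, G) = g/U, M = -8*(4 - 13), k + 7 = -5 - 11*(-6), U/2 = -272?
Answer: 26945263/68 ≈ 3.9625e+5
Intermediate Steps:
U = -544 (U = 2*(-272) = -544)
k = 54 (k = -7 + (-5 - 11*(-6)) = -7 + (-5 + 66) = -7 + 61 = 54)
M = 72 (M = -8*(-9) = 72)
E(g, G) = -g/544 (E(g, G) = g/(-544) = g*(-1/544) = -g/544)
E(M, k) - 1*(-396254) = -1/544*72 - 1*(-396254) = -9/68 + 396254 = 26945263/68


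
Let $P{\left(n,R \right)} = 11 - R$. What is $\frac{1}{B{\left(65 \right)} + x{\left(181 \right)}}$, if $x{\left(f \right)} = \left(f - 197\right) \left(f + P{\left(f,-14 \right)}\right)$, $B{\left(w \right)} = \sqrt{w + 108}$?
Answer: $- \frac{3296}{10863443} - \frac{\sqrt{173}}{10863443} \approx -0.00030461$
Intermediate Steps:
$B{\left(w \right)} = \sqrt{108 + w}$
$x{\left(f \right)} = \left(-197 + f\right) \left(25 + f\right)$ ($x{\left(f \right)} = \left(f - 197\right) \left(f + \left(11 - -14\right)\right) = \left(-197 + f\right) \left(f + \left(11 + 14\right)\right) = \left(-197 + f\right) \left(f + 25\right) = \left(-197 + f\right) \left(25 + f\right)$)
$\frac{1}{B{\left(65 \right)} + x{\left(181 \right)}} = \frac{1}{\sqrt{108 + 65} - \left(36057 - 32761\right)} = \frac{1}{\sqrt{173} - 3296} = \frac{1}{-3296 + \sqrt{173}}$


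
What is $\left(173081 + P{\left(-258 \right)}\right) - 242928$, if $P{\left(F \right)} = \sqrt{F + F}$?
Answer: $-69847 + 2 i \sqrt{129} \approx -69847.0 + 22.716 i$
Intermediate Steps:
$P{\left(F \right)} = \sqrt{2} \sqrt{F}$ ($P{\left(F \right)} = \sqrt{2 F} = \sqrt{2} \sqrt{F}$)
$\left(173081 + P{\left(-258 \right)}\right) - 242928 = \left(173081 + \sqrt{2} \sqrt{-258}\right) - 242928 = \left(173081 + \sqrt{2} i \sqrt{258}\right) - 242928 = \left(173081 + 2 i \sqrt{129}\right) - 242928 = -69847 + 2 i \sqrt{129}$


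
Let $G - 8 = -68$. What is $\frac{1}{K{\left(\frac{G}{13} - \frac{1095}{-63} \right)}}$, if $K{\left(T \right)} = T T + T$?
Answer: $\frac{74529}{13096630} \approx 0.0056907$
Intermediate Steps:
$G = -60$ ($G = 8 - 68 = -60$)
$K{\left(T \right)} = T + T^{2}$ ($K{\left(T \right)} = T^{2} + T = T + T^{2}$)
$\frac{1}{K{\left(\frac{G}{13} - \frac{1095}{-63} \right)}} = \frac{1}{\left(- \frac{60}{13} - \frac{1095}{-63}\right) \left(1 - \left(- \frac{365}{21} + \frac{60}{13}\right)\right)} = \frac{1}{\left(\left(-60\right) \frac{1}{13} - - \frac{365}{21}\right) \left(1 - - \frac{3485}{273}\right)} = \frac{1}{\left(- \frac{60}{13} + \frac{365}{21}\right) \left(1 + \left(- \frac{60}{13} + \frac{365}{21}\right)\right)} = \frac{1}{\frac{3485}{273} \left(1 + \frac{3485}{273}\right)} = \frac{1}{\frac{3485}{273} \cdot \frac{3758}{273}} = \frac{1}{\frac{13096630}{74529}} = \frac{74529}{13096630}$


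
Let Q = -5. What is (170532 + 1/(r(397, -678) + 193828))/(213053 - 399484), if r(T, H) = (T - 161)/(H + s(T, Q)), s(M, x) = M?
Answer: -9288099050105/10154044953192 ≈ -0.91472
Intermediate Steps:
r(T, H) = (-161 + T)/(H + T) (r(T, H) = (T - 161)/(H + T) = (-161 + T)/(H + T))
(170532 + 1/(r(397, -678) + 193828))/(213053 - 399484) = (170532 + 1/((-161 + 397)/(-678 + 397) + 193828))/(213053 - 399484) = (170532 + 1/(236/(-281) + 193828))/(-186431) = (170532 + 1/(-1/281*236 + 193828))*(-1/186431) = (170532 + 1/(-236/281 + 193828))*(-1/186431) = (170532 + 1/(54465432/281))*(-1/186431) = (170532 + 281/54465432)*(-1/186431) = (9288099050105/54465432)*(-1/186431) = -9288099050105/10154044953192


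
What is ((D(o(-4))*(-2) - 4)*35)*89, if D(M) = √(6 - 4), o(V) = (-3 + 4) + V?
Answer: -12460 - 6230*√2 ≈ -21271.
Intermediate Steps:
o(V) = 1 + V
D(M) = √2
((D(o(-4))*(-2) - 4)*35)*89 = ((√2*(-2) - 4)*35)*89 = ((-2*√2 - 4)*35)*89 = ((-4 - 2*√2)*35)*89 = (-140 - 70*√2)*89 = -12460 - 6230*√2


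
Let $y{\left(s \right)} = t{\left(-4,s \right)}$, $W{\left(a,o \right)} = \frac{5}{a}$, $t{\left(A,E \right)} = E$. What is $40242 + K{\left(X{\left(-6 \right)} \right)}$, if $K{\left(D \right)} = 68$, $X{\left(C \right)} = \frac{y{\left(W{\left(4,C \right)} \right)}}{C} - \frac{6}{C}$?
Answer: $40310$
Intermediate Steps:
$y{\left(s \right)} = s$
$X{\left(C \right)} = - \frac{19}{4 C}$ ($X{\left(C \right)} = \frac{5 \cdot \frac{1}{4}}{C} - \frac{6}{C} = \frac{5}{4 C} - \frac{6}{C} = - \frac{19}{4 C}$)
$40242 + K{\left(X{\left(-6 \right)} \right)} = 40242 + 68 = 40310$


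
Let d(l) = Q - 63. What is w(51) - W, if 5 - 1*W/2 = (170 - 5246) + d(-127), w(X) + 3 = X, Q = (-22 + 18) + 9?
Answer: -10230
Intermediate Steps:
Q = 5 (Q = -4 + 9 = 5)
d(l) = -58 (d(l) = 5 - 63 = -58)
w(X) = -3 + X
W = 10278 (W = 10 - 2*((170 - 5246) - 58) = 10 - 2*(-5076 - 58) = 10 - 2*(-5134) = 10 + 10268 = 10278)
w(51) - W = (-3 + 51) - 1*10278 = 48 - 10278 = -10230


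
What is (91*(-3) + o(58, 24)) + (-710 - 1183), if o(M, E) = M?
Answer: -2108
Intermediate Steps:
(91*(-3) + o(58, 24)) + (-710 - 1183) = (91*(-3) + 58) + (-710 - 1183) = (-273 + 58) - 1893 = -215 - 1893 = -2108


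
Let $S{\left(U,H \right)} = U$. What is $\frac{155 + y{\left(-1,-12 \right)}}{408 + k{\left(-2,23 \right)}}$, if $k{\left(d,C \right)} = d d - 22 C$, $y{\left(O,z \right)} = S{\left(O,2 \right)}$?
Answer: $- \frac{77}{47} \approx -1.6383$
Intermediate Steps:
$y{\left(O,z \right)} = O$
$k{\left(d,C \right)} = d^{2} - 22 C$
$\frac{155 + y{\left(-1,-12 \right)}}{408 + k{\left(-2,23 \right)}} = \frac{155 - 1}{408 + \left(\left(-2\right)^{2} - 506\right)} = \frac{154}{408 + \left(4 - 506\right)} = \frac{154}{408 - 502} = \frac{154}{-94} = 154 \left(- \frac{1}{94}\right) = - \frac{77}{47}$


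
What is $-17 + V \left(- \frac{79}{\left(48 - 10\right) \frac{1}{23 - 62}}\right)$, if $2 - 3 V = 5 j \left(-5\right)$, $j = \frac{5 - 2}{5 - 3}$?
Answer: $\frac{79841}{76} \approx 1050.5$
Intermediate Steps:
$j = \frac{3}{2}$ ($j = \frac{1}{2} \cdot 3 = \frac{3}{2} \approx 1.5$)
$V = \frac{79}{6}$ ($V = \frac{2}{3} - \frac{5 \cdot \frac{3}{2} \left(-5\right)}{3} = \frac{2}{3} - \frac{\frac{15}{2} \left(-5\right)}{3} = \frac{2}{3} - - \frac{25}{2} = \frac{2}{3} + \frac{25}{2} = \frac{79}{6} \approx 13.167$)
$-17 + V \left(- \frac{79}{\left(48 - 10\right) \frac{1}{23 - 62}}\right) = -17 + \frac{79 \left(- \frac{79}{\left(48 - 10\right) \frac{1}{23 - 62}}\right)}{6} = -17 + \frac{79 \left(- \frac{79}{38 \frac{1}{-39}}\right)}{6} = -17 + \frac{79 \left(- \frac{79}{38 \left(- \frac{1}{39}\right)}\right)}{6} = -17 + \frac{79 \left(- \frac{79}{- \frac{38}{39}}\right)}{6} = -17 + \frac{79 \left(\left(-79\right) \left(- \frac{39}{38}\right)\right)}{6} = -17 + \frac{79}{6} \cdot \frac{3081}{38} = -17 + \frac{81133}{76} = \frac{79841}{76}$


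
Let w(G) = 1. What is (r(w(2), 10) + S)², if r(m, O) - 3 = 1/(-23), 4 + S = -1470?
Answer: 1144739556/529 ≈ 2.1640e+6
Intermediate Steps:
S = -1474 (S = -4 - 1470 = -1474)
r(m, O) = 68/23 (r(m, O) = 3 + 1/(-23) = 3 - 1/23 = 68/23)
(r(w(2), 10) + S)² = (68/23 - 1474)² = (-33834/23)² = 1144739556/529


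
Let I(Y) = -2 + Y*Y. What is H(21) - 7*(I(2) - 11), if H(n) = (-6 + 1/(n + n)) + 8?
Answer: 2731/42 ≈ 65.024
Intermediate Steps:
I(Y) = -2 + Y²
H(n) = 2 + 1/(2*n) (H(n) = (-6 + 1/(2*n)) + 8 = 2 + 1/(2*n))
H(21) - 7*(I(2) - 11) = (2 + (½)/21) - 7*((-2 + 2²) - 11) = (2 + (½)*(1/21)) - 7*((-2 + 4) - 11) = (2 + 1/42) - 7*(2 - 11) = 85/42 - 7*(-9) = 85/42 + 63 = 2731/42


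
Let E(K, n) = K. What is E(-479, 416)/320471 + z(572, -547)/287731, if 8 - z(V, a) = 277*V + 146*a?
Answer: -25318511503/92209441301 ≈ -0.27458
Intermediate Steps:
z(V, a) = 8 - 277*V - 146*a (z(V, a) = 8 - (277*V + 146*a) = 8 - (146*a + 277*V) = 8 + (-277*V - 146*a) = 8 - 277*V - 146*a)
E(-479, 416)/320471 + z(572, -547)/287731 = -479/320471 + (8 - 277*572 - 146*(-547))/287731 = -479*1/320471 + (8 - 158444 + 79862)*(1/287731) = -479/320471 - 78574*1/287731 = -479/320471 - 78574/287731 = -25318511503/92209441301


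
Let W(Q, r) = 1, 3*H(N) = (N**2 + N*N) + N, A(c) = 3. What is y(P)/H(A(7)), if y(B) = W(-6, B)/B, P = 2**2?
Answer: 1/28 ≈ 0.035714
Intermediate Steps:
P = 4
H(N) = N/3 + 2*N**2/3 (H(N) = ((N**2 + N*N) + N)/3 = ((N**2 + N**2) + N)/3 = (2*N**2 + N)/3 = (N + 2*N**2)/3 = N/3 + 2*N**2/3)
y(B) = 1/B
y(P)/H(A(7)) = 1/(4*(((1/3)*3*(1 + 2*3)))) = 1/(4*(((1/3)*3*(1 + 6)))) = 1/(4*(((1/3)*3*7))) = (1/4)/7 = (1/4)*(1/7) = 1/28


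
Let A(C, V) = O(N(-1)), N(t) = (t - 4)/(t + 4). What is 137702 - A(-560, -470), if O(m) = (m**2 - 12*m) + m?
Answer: 1239128/9 ≈ 1.3768e+5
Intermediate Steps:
N(t) = (-4 + t)/(4 + t)
O(m) = m**2 - 11*m
A(C, V) = 190/9 (A(C, V) = ((-4 - 1)/(4 - 1))*(-11 + (-4 - 1)/(4 - 1)) = (-5/3)*(-11 - 5/3) = ((1/3)*(-5))*(-11 + (1/3)*(-5)) = -5*(-11 - 5/3)/3 = -5/3*(-38/3) = 190/9)
137702 - A(-560, -470) = 137702 - 1*190/9 = 137702 - 190/9 = 1239128/9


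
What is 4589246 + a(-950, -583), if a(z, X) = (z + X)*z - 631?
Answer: 6044965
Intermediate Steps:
a(z, X) = -631 + z*(X + z) (a(z, X) = (X + z)*z - 631 = z*(X + z) - 631 = -631 + z*(X + z))
4589246 + a(-950, -583) = 4589246 + (-631 + (-950)² - 583*(-950)) = 4589246 + (-631 + 902500 + 553850) = 4589246 + 1455719 = 6044965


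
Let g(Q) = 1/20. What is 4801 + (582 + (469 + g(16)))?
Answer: 117041/20 ≈ 5852.0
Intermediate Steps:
g(Q) = 1/20
4801 + (582 + (469 + g(16))) = 4801 + (582 + (469 + 1/20)) = 4801 + (582 + 9381/20) = 4801 + 21021/20 = 117041/20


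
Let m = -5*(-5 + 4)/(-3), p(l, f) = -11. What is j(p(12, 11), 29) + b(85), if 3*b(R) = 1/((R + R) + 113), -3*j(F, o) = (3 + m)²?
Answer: -4519/7641 ≈ -0.59141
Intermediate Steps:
m = -5/3 (m = -5*(-1)*(-⅓) = 5*(-⅓) = -5/3 ≈ -1.6667)
j(F, o) = -16/27 (j(F, o) = -(3 - 5/3)²/3 = -(4/3)²/3 = -⅓*16/9 = -16/27)
b(R) = 1/(3*(113 + 2*R)) (b(R) = 1/(3*((R + R) + 113)) = 1/(3*(2*R + 113)) = 1/(3*(113 + 2*R)))
j(p(12, 11), 29) + b(85) = -16/27 + 1/(3*(113 + 2*85)) = -16/27 + 1/(3*(113 + 170)) = -16/27 + (⅓)/283 = -16/27 + (⅓)*(1/283) = -16/27 + 1/849 = -4519/7641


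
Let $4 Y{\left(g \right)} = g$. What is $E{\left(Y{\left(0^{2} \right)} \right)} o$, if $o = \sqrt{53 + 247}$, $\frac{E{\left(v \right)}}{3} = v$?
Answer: $0$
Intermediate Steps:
$Y{\left(g \right)} = \frac{g}{4}$
$E{\left(v \right)} = 3 v$
$o = 10 \sqrt{3}$ ($o = \sqrt{300} = 10 \sqrt{3} \approx 17.32$)
$E{\left(Y{\left(0^{2} \right)} \right)} o = 3 \frac{0^{2}}{4} \cdot 10 \sqrt{3} = 3 \cdot \frac{1}{4} \cdot 0 \cdot 10 \sqrt{3} = 3 \cdot 0 \cdot 10 \sqrt{3} = 0 \cdot 10 \sqrt{3} = 0$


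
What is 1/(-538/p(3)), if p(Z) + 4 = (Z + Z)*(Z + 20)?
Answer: -67/269 ≈ -0.24907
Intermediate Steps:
p(Z) = -4 + 2*Z*(20 + Z) (p(Z) = -4 + (Z + Z)*(Z + 20) = -4 + (2*Z)*(20 + Z) = -4 + 2*Z*(20 + Z))
1/(-538/p(3)) = 1/(-538/(-4 + 2*3² + 40*3)) = 1/(-538/(-4 + 2*9 + 120)) = 1/(-538/(-4 + 18 + 120)) = 1/(-538/134) = 1/(-538*1/134) = 1/(-269/67) = -67/269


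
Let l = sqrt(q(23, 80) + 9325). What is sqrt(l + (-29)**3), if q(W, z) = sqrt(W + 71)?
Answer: sqrt(-24389 + sqrt(9325 + sqrt(94))) ≈ 155.86*I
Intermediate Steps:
q(W, z) = sqrt(71 + W)
l = sqrt(9325 + sqrt(94)) (l = sqrt(sqrt(71 + 23) + 9325) = sqrt(sqrt(94) + 9325) = sqrt(9325 + sqrt(94)) ≈ 96.616)
sqrt(l + (-29)**3) = sqrt(sqrt(9325 + sqrt(94)) + (-29)**3) = sqrt(sqrt(9325 + sqrt(94)) - 24389) = sqrt(-24389 + sqrt(9325 + sqrt(94)))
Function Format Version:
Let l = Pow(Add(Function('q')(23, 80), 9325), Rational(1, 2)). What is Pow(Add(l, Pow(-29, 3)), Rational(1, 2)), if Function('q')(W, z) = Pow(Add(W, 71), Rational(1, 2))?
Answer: Pow(Add(-24389, Pow(Add(9325, Pow(94, Rational(1, 2))), Rational(1, 2))), Rational(1, 2)) ≈ Mul(155.86, I)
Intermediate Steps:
Function('q')(W, z) = Pow(Add(71, W), Rational(1, 2))
l = Pow(Add(9325, Pow(94, Rational(1, 2))), Rational(1, 2)) (l = Pow(Add(Pow(Add(71, 23), Rational(1, 2)), 9325), Rational(1, 2)) = Pow(Add(Pow(94, Rational(1, 2)), 9325), Rational(1, 2)) = Pow(Add(9325, Pow(94, Rational(1, 2))), Rational(1, 2)) ≈ 96.616)
Pow(Add(l, Pow(-29, 3)), Rational(1, 2)) = Pow(Add(Pow(Add(9325, Pow(94, Rational(1, 2))), Rational(1, 2)), Pow(-29, 3)), Rational(1, 2)) = Pow(Add(Pow(Add(9325, Pow(94, Rational(1, 2))), Rational(1, 2)), -24389), Rational(1, 2)) = Pow(Add(-24389, Pow(Add(9325, Pow(94, Rational(1, 2))), Rational(1, 2))), Rational(1, 2))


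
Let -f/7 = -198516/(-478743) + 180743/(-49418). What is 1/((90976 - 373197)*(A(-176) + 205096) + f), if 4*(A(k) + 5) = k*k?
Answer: -7886173858/473694913398691736521 ≈ -1.6648e-11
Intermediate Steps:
A(k) = -5 + k²/4 (A(k) = -5 + (k*k)/4 = -5 + k²/4)
f = 179011425509/7886173858 (f = -7*(-198516/(-478743) + 180743/(-49418)) = -7*(-198516*(-1/478743) + 180743*(-1/49418)) = -7*(66172/159581 - 180743/49418) = -7*(-25573060787/7886173858) = 179011425509/7886173858 ≈ 22.699)
1/((90976 - 373197)*(A(-176) + 205096) + f) = 1/((90976 - 373197)*((-5 + (¼)*(-176)²) + 205096) + 179011425509/7886173858) = 1/(-282221*((-5 + (¼)*30976) + 205096) + 179011425509/7886173858) = 1/(-282221*((-5 + 7744) + 205096) + 179011425509/7886173858) = 1/(-282221*(7739 + 205096) + 179011425509/7886173858) = 1/(-282221*212835 + 179011425509/7886173858) = 1/(-60066506535 + 179011425509/7886173858) = 1/(-473694913398691736521/7886173858) = -7886173858/473694913398691736521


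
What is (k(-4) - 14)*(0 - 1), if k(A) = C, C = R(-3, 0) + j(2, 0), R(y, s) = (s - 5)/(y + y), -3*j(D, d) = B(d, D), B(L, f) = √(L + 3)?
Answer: 79/6 + √3/3 ≈ 13.744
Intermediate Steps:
B(L, f) = √(3 + L)
j(D, d) = -√(3 + d)/3
R(y, s) = (-5 + s)/(2*y) (R(y, s) = (-5 + s)/((2*y)) = (-5 + s)*(1/(2*y)) = (-5 + s)/(2*y))
C = ⅚ - √3/3 (C = (½)*(-5 + 0)/(-3) - √(3 + 0)/3 = (½)*(-⅓)*(-5) - √3/3 = ⅚ - √3/3 ≈ 0.25598)
k(A) = ⅚ - √3/3
(k(-4) - 14)*(0 - 1) = ((⅚ - √3/3) - 14)*(0 - 1) = (-79/6 - √3/3)*(-1) = 79/6 + √3/3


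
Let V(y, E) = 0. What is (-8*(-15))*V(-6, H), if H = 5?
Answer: 0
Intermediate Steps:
(-8*(-15))*V(-6, H) = -8*(-15)*0 = 120*0 = 0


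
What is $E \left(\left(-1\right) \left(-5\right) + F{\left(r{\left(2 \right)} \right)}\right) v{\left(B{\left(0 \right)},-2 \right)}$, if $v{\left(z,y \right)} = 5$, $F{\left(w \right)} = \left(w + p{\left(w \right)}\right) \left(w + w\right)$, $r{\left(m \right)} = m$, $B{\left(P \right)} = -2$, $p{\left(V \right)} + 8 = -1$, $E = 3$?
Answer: $-345$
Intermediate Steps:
$p{\left(V \right)} = -9$ ($p{\left(V \right)} = -8 - 1 = -9$)
$F{\left(w \right)} = 2 w \left(-9 + w\right)$ ($F{\left(w \right)} = \left(w - 9\right) \left(w + w\right) = \left(-9 + w\right) 2 w = 2 w \left(-9 + w\right)$)
$E \left(\left(-1\right) \left(-5\right) + F{\left(r{\left(2 \right)} \right)}\right) v{\left(B{\left(0 \right)},-2 \right)} = 3 \left(\left(-1\right) \left(-5\right) + 2 \cdot 2 \left(-9 + 2\right)\right) 5 = 3 \left(5 + 2 \cdot 2 \left(-7\right)\right) 5 = 3 \left(5 - 28\right) 5 = 3 \left(-23\right) 5 = \left(-69\right) 5 = -345$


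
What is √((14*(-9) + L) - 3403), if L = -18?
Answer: I*√3547 ≈ 59.557*I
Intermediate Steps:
√((14*(-9) + L) - 3403) = √((14*(-9) - 18) - 3403) = √((-126 - 18) - 3403) = √(-144 - 3403) = √(-3547) = I*√3547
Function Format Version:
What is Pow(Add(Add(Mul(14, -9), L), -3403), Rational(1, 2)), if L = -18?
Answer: Mul(I, Pow(3547, Rational(1, 2))) ≈ Mul(59.557, I)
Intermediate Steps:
Pow(Add(Add(Mul(14, -9), L), -3403), Rational(1, 2)) = Pow(Add(Add(Mul(14, -9), -18), -3403), Rational(1, 2)) = Pow(Add(Add(-126, -18), -3403), Rational(1, 2)) = Pow(Add(-144, -3403), Rational(1, 2)) = Pow(-3547, Rational(1, 2)) = Mul(I, Pow(3547, Rational(1, 2)))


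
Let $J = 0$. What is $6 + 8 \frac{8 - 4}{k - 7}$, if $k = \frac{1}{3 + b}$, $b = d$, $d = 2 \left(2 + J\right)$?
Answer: $\frac{4}{3} \approx 1.3333$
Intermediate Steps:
$d = 4$ ($d = 2 \left(2 + 0\right) = 2 \cdot 2 = 4$)
$b = 4$
$k = \frac{1}{7}$ ($k = \frac{1}{3 + 4} = \frac{1}{7} \approx 0.14286$)
$6 + 8 \frac{8 - 4}{k - 7} = 6 + 8 \frac{8 - 4}{\frac{1}{7} - 7} = 6 + 8 \frac{4}{- \frac{48}{7}} = 6 + 8 \cdot 4 \left(- \frac{7}{48}\right) = 6 + 8 \left(- \frac{7}{12}\right) = 6 - \frac{14}{3} = \frac{4}{3}$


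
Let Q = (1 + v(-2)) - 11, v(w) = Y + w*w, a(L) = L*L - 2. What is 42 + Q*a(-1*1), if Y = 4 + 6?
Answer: 38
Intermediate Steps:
Y = 10
a(L) = -2 + L**2 (a(L) = L**2 - 2 = -2 + L**2)
v(w) = 10 + w**2 (v(w) = 10 + w*w = 10 + w**2)
Q = 4 (Q = (1 + (10 + (-2)**2)) - 11 = (1 + (10 + 4)) - 11 = (1 + 14) - 11 = 15 - 11 = 4)
42 + Q*a(-1*1) = 42 + 4*(-2 + (-1*1)**2) = 42 + 4*(-2 + (-1)**2) = 42 + 4*(-2 + 1) = 42 + 4*(-1) = 42 - 4 = 38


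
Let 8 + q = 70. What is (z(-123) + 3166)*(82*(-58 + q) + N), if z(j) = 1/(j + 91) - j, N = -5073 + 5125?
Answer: 9998465/8 ≈ 1.2498e+6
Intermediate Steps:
q = 62 (q = -8 + 70 = 62)
N = 52
z(j) = 1/(91 + j) - j
(z(-123) + 3166)*(82*(-58 + q) + N) = ((1 - 1*(-123)² - 91*(-123))/(91 - 123) + 3166)*(82*(-58 + 62) + 52) = ((1 - 1*15129 + 11193)/(-32) + 3166)*(82*4 + 52) = (-(1 - 15129 + 11193)/32 + 3166)*(328 + 52) = (-1/32*(-3935) + 3166)*380 = (3935/32 + 3166)*380 = (105247/32)*380 = 9998465/8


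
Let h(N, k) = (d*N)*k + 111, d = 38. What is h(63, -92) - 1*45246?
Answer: -265383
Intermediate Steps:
h(N, k) = 111 + 38*N*k (h(N, k) = (38*N)*k + 111 = 38*N*k + 111 = 111 + 38*N*k)
h(63, -92) - 1*45246 = (111 + 38*63*(-92)) - 1*45246 = (111 - 220248) - 45246 = -220137 - 45246 = -265383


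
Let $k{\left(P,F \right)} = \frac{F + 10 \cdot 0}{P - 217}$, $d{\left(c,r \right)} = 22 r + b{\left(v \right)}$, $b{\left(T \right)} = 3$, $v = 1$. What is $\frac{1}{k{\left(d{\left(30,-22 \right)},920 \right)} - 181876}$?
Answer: $- \frac{349}{63475184} \approx -5.4982 \cdot 10^{-6}$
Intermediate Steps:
$d{\left(c,r \right)} = 3 + 22 r$ ($d{\left(c,r \right)} = 22 r + 3 = 3 + 22 r$)
$k{\left(P,F \right)} = \frac{F}{-217 + P}$ ($k{\left(P,F \right)} = \frac{F + 0}{-217 + P} = \frac{F}{-217 + P}$)
$\frac{1}{k{\left(d{\left(30,-22 \right)},920 \right)} - 181876} = \frac{1}{\frac{920}{-217 + \left(3 + 22 \left(-22\right)\right)} - 181876} = \frac{1}{\frac{920}{-217 + \left(3 - 484\right)} - 181876} = \frac{1}{\frac{920}{-217 - 481} - 181876} = \frac{1}{\frac{920}{-698} - 181876} = \frac{1}{920 \left(- \frac{1}{698}\right) - 181876} = \frac{1}{- \frac{460}{349} - 181876} = \frac{1}{- \frac{63475184}{349}} = - \frac{349}{63475184}$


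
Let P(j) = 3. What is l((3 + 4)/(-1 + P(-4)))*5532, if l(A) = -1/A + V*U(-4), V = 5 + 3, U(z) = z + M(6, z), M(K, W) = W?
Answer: -2489400/7 ≈ -3.5563e+5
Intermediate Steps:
U(z) = 2*z (U(z) = z + z = 2*z)
V = 8
l(A) = -64 - 1/A (l(A) = -1/A + 8*(2*(-4)) = -1/A + 8*(-8) = -1/A - 64 = -64 - 1/A)
l((3 + 4)/(-1 + P(-4)))*5532 = (-64 - 1/((3 + 4)/(-1 + 3)))*5532 = (-64 - 1/(7/2))*5532 = (-64 - 1/(7*(1/2)))*5532 = (-64 - 1/7/2)*5532 = (-64 - 1*2/7)*5532 = (-64 - 2/7)*5532 = -450/7*5532 = -2489400/7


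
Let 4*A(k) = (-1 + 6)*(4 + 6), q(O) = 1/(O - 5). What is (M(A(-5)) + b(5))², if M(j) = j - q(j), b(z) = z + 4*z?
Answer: 1256641/900 ≈ 1396.3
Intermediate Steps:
b(z) = 5*z
q(O) = 1/(-5 + O)
A(k) = 25/2 (A(k) = ((-1 + 6)*(4 + 6))/4 = (5*10)/4 = (¼)*50 = 25/2)
M(j) = j - 1/(-5 + j)
(M(A(-5)) + b(5))² = ((-1 + 25*(-5 + 25/2)/2)/(-5 + 25/2) + 5*5)² = ((-1 + (25/2)*(15/2))/(15/2) + 25)² = (2*(-1 + 375/4)/15 + 25)² = ((2/15)*(371/4) + 25)² = (371/30 + 25)² = (1121/30)² = 1256641/900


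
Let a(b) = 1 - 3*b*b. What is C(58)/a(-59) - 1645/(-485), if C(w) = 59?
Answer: 3429695/1012874 ≈ 3.3861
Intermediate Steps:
a(b) = 1 - 3*b²
C(58)/a(-59) - 1645/(-485) = 59/(1 - 3*(-59)²) - 1645/(-485) = 59/(1 - 3*3481) - 1645*(-1/485) = 59/(1 - 10443) + 329/97 = 59/(-10442) + 329/97 = 59*(-1/10442) + 329/97 = -59/10442 + 329/97 = 3429695/1012874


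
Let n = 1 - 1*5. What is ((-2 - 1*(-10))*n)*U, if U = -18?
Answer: 576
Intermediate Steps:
n = -4 (n = 1 - 5 = -4)
((-2 - 1*(-10))*n)*U = ((-2 - 1*(-10))*(-4))*(-18) = ((-2 + 10)*(-4))*(-18) = (8*(-4))*(-18) = -32*(-18) = 576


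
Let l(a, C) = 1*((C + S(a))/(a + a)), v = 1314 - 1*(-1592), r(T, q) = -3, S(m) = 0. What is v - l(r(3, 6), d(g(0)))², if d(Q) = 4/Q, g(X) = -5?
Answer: 653846/225 ≈ 2906.0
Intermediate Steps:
v = 2906 (v = 1314 + 1592 = 2906)
l(a, C) = C/(2*a) (l(a, C) = 1*((C + 0)/(a + a)) = 1*(C/((2*a))) = 1*(C*(1/(2*a))) = 1*(C/(2*a)) = C/(2*a))
v - l(r(3, 6), d(g(0)))² = 2906 - ((½)*(4/(-5))/(-3))² = 2906 - ((½)*(4*(-⅕))*(-⅓))² = 2906 - ((½)*(-⅘)*(-⅓))² = 2906 - (2/15)² = 2906 - 1*4/225 = 2906 - 4/225 = 653846/225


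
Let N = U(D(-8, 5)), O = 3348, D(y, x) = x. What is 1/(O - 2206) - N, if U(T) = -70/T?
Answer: 15989/1142 ≈ 14.001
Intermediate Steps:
N = -14 (N = -70/5 = -70*1/5 = -14)
1/(O - 2206) - N = 1/(3348 - 2206) - 1*(-14) = 1/1142 + 14 = 15989/1142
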